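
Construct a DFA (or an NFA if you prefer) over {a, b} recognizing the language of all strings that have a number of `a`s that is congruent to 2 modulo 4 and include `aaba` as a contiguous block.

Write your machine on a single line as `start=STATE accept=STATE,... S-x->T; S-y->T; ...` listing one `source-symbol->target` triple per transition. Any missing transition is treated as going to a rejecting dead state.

Build one automaton per condition and run them in lockstep. The first has 4 states tracking the count of `a`s modulo 4; the second has 5 states tracking whether and how much of `aaba` has been seen. A product state is a pair (one from each), accepting exactly when both do.
          a    b  
>  S0     S1   S0 
   S1     S2   S3 
   S2     S4   S5 
   S3     S6   S3 
   S4     S7   S8 
   S5     S9  S10 
   S6     S4  S10 
   S7    S11  S12 
   S8    S13  S14 
   S9    S13   S9 
   S10   S15  S10 
   S11    S2  S16 
   S12   S17   S0 
   S13   S17  S13 
   S14   S18  S14 
   S15    S7  S14 
   S16   S19   S3 
   S17   S19  S17 
   S18   S11   S0 
 * S19    S9  S19 
(> = start, * = accepting)

start=S0; accept=S19; S0-a->S1; S0-b->S0; S1-a->S2; S1-b->S3; S2-a->S4; S2-b->S5; S3-a->S6; S3-b->S3; S4-a->S7; S4-b->S8; S5-a->S9; S5-b->S10; S6-a->S4; S6-b->S10; S7-a->S11; S7-b->S12; S8-a->S13; S8-b->S14; S9-a->S13; S9-b->S9; S10-a->S15; S10-b->S10; S11-a->S2; S11-b->S16; S12-a->S17; S12-b->S0; S13-a->S17; S13-b->S13; S14-a->S18; S14-b->S14; S15-a->S7; S15-b->S14; S16-a->S19; S16-b->S3; S17-a->S19; S17-b->S17; S18-a->S11; S18-b->S0; S19-a->S9; S19-b->S19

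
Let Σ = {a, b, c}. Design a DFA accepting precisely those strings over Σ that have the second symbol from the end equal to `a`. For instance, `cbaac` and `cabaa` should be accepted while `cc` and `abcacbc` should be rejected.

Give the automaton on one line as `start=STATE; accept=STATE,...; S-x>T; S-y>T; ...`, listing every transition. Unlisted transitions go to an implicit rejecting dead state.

A DFA must remember the last 2 symbols (since which symbol is second-to-last isn't known until the input ends). Use one state per possible window of the last ≤2 symbols; accept from those whose window starts with `a`.
With 13 states:
          a    b    c  
>  S0     S1   S2   S3 
   S1     S4   S5   S6 
   S2     S7   S8   S9 
   S3    S10  S11  S12 
 * S4     S4   S5   S6 
 * S5     S7   S8   S9 
 * S6    S10  S11  S12 
   S7     S4   S5   S6 
   S8     S7   S8   S9 
   S9    S10  S11  S12 
   S10    S4   S5   S6 
   S11    S7   S8   S9 
   S12   S10  S11  S12 
(> = start, * = accepting)

start=S0; accept=S4,S5,S6; S0-a>S1; S0-b>S2; S0-c>S3; S1-a>S4; S1-b>S5; S1-c>S6; S2-a>S7; S2-b>S8; S2-c>S9; S3-a>S10; S3-b>S11; S3-c>S12; S4-a>S4; S4-b>S5; S4-c>S6; S5-a>S7; S5-b>S8; S5-c>S9; S6-a>S10; S6-b>S11; S6-c>S12; S7-a>S4; S7-b>S5; S7-c>S6; S8-a>S7; S8-b>S8; S8-c>S9; S9-a>S10; S9-b>S11; S9-c>S12; S10-a>S4; S10-b>S5; S10-c>S6; S11-a>S7; S11-b>S8; S11-c>S9; S12-a>S10; S12-b>S11; S12-c>S12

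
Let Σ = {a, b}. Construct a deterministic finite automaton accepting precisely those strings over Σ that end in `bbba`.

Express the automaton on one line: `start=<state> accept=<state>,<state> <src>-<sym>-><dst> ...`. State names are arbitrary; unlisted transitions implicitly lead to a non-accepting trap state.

Let each state record the length of the longest suffix of the input read so far that is also a prefix of `bbba`. s1 means the last symbol is `b`; s2 means the last 2 symbols are `bb`; s3 means the last 3 symbols are `bbb`; s4 means the last 4 symbols are `bbba`. Accept only at s4, where the string currently ends in `bbba`.
5 states suffice.
        a   b  
>  s0   s0  s1 
   s1   s0  s2 
   s2   s0  s3 
   s3   s4  s3 
 * s4   s0  s1 
(> = start, * = accepting)

start=s0 accept=s4 s0-a->s0 s0-b->s1 s1-a->s0 s1-b->s2 s2-a->s0 s2-b->s3 s3-a->s4 s3-b->s3 s4-a->s0 s4-b->s1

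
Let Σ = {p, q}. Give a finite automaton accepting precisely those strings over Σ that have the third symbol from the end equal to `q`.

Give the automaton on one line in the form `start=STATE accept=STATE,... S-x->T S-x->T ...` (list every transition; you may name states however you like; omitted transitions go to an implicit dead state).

start=A accept=L,M,N,O A-p->B A-q->C B-p->D B-q->E C-p->F C-q->G D-p->H D-q->I E-p->J E-q->K F-p->L F-q->M G-p->N G-q->O H-p->H H-q->I I-p->J I-q->K J-p->L J-q->M K-p->N K-q->O L-p->H L-q->I M-p->J M-q->K N-p->L N-q->M O-p->N O-q->O

Because acceptance depends on a position counted from the end, the machine has to buffer the most recent 3 symbols. Make each state the string of the last up-to-3 symbols read; on input `x` shift the window left and append `x`. Accept when the buffered window has length 3 and begins with `q`.
A 15-state machine:
       p  q 
>  A   B  C 
   B   D  E 
   C   F  G 
   D   H  I 
   E   J  K 
   F   L  M 
   G   N  O 
   H   H  I 
   I   J  K 
   J   L  M 
   K   N  O 
 * L   H  I 
 * M   J  K 
 * N   L  M 
 * O   N  O 
(> = start, * = accepting)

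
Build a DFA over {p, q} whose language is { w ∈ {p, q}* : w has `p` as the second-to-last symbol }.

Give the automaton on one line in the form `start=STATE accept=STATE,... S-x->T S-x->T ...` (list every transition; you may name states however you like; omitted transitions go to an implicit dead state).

A DFA must remember the last 2 symbols (since which symbol is second-to-last isn't known until the input ends). Use one state per possible window of the last ≤2 symbols; accept from those whose window starts with `p`.
        p   q  
>  s0   s1  s2 
   s1   s3  s4 
   s2   s5  s6 
 * s3   s3  s4 
 * s4   s5  s6 
   s5   s3  s4 
   s6   s5  s6 
(> = start, * = accepting)

start=s0 accept=s3,s4 s0-p->s1 s0-q->s2 s1-p->s3 s1-q->s4 s2-p->s5 s2-q->s6 s3-p->s3 s3-q->s4 s4-p->s5 s4-q->s6 s5-p->s3 s5-q->s4 s6-p->s5 s6-q->s6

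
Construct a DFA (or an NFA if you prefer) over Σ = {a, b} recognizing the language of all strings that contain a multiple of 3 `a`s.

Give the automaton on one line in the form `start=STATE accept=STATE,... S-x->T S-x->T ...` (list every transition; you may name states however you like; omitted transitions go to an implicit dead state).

start=q0 accept=q0 q0-a->q1 q0-b->q0 q1-a->q2 q1-b->q1 q2-a->q0 q2-b->q2

Keep the running count of `a`s modulo 3: each `a` advances along the cycle q0 → q1 → q2 → q0 while other symbols loop. Accept at q0.
A 3-state machine:
        a   b  
>* q0   q1  q0 
   q1   q2  q1 
   q2   q0  q2 
(> = start, * = accepting)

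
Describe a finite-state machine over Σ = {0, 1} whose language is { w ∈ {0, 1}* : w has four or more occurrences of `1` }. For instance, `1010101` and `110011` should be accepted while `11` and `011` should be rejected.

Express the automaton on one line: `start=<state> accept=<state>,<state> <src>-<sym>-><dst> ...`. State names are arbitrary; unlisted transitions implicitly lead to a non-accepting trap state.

start=A accept=E,F A-0->A A-1->B B-0->B B-1->C C-0->C C-1->D D-0->D D-1->E E-0->E E-1->F F-0->F F-1->F

Only the number of `1`s matters, and only up to 5. Make a chain A → B → C → D → E → F advanced by each `1` (with F absorbing); every other symbol self-loops. The accepting set is {E, F}.
A 6-state machine:
       0  1 
>  A   A  B 
   B   B  C 
   C   C  D 
   D   D  E 
 * E   E  F 
 * F   F  F 
(> = start, * = accepting)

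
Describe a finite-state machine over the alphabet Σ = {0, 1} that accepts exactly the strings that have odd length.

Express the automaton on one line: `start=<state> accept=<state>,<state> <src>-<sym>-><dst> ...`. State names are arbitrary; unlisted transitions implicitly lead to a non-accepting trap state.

Only the length mod 2 matters, so use a 2-cycle: from any state, every input symbol moves to the next state, wrapping S1 back to S0. Mark S1 accepting.
        0   1  
>  S0   S1  S1 
 * S1   S0  S0 
(> = start, * = accepting)

start=S0 accept=S1 S0-0->S1 S0-1->S1 S1-0->S0 S1-1->S0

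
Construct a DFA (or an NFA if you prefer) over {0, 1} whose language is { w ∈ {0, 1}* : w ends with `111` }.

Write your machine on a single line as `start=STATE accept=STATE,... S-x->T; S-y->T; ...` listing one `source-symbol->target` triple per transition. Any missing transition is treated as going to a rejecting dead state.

Remember how much of `111` the current input suffix matches. State S0 means no match yet; S1 means the last symbol is `1`; S2 means the last 2 symbols are `11`; S3 means the last 3 symbols are `111`. Only S3 accepts. On a mismatch, fall back to the longest proper suffix that is still a prefix of `111`.
A 4-state machine:
        0   1  
>  S0   S0  S1 
   S1   S0  S2 
   S2   S0  S3 
 * S3   S0  S3 
(> = start, * = accepting)

start=S0; accept=S3; S0-0->S0; S0-1->S1; S1-0->S0; S1-1->S2; S2-0->S0; S2-1->S3; S3-0->S0; S3-1->S3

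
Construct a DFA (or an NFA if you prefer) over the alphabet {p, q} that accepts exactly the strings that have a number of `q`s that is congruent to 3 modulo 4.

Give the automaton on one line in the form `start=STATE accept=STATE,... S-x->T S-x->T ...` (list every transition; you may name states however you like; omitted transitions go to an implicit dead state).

The only thing that matters is how many `q`s have appeared, reduced mod 4. Use one state per residue: A for 0, …, D for 3. Reading `q` moves to the next residue; anything else stays put. D is accepting.
       p  q 
>  A   A  B 
   B   B  C 
   C   C  D 
 * D   D  A 
(> = start, * = accepting)

start=A accept=D A-p->A A-q->B B-p->B B-q->C C-p->C C-q->D D-p->D D-q->A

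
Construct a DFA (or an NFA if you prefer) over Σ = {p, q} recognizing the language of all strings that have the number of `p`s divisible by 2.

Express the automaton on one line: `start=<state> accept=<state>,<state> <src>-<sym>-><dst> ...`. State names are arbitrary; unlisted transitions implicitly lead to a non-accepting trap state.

start=s0 accept=s0 s0-p->s1 s0-q->s0 s1-p->s0 s1-q->s1

The only thing that matters is how many `p`s have appeared, reduced mod 2. Use one state per residue: s0 for 0, …, s1 for 1. Reading `p` moves to the next residue; anything else stays put. s0 is accepting.
With 2 states:
        p   q  
>* s0   s1  s0 
   s1   s0  s1 
(> = start, * = accepting)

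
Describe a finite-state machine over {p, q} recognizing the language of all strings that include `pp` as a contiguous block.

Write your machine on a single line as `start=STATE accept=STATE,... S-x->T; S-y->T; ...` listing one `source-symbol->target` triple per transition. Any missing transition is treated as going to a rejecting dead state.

Track how much of `pp` has been matched so far: state s0 is no progress, s2 is the absorbing accept state reached once `pp` has occurred. Intermediate states record partial matches; on a mismatch, fall back to the longest reusable overlap.
3 states suffice.
        p   q  
>  s0   s1  s0 
   s1   s2  s0 
 * s2   s2  s2 
(> = start, * = accepting)

start=s0; accept=s2; s0-p->s1; s0-q->s0; s1-p->s2; s1-q->s0; s2-p->s2; s2-q->s2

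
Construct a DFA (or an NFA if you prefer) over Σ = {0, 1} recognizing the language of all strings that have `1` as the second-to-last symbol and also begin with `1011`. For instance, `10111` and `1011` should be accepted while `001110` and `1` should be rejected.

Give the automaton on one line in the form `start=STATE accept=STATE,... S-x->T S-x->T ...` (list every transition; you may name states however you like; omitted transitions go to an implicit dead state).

Handle the two conditions separately and then intersect. One (7 states) tracks the last 2 symbols read; the other (6 states) tracks whether the input so far still matches the prefix `1011`. Each combined state is a pair, one component from each; accept when both components accept. Equivalent product states are then merged.
        0   1  
>  q0   q1  q2 
   q1   q1  q1 
   q2   q3  q1 
   q3   q1  q4 
   q4   q1  q5 
 * q5   q6  q5 
 * q6   q7  q8 
   q7   q7  q8 
   q8   q6  q5 
(> = start, * = accepting)

start=q0 accept=q5,q6 q0-0->q1 q0-1->q2 q1-0->q1 q1-1->q1 q2-0->q3 q2-1->q1 q3-0->q1 q3-1->q4 q4-0->q1 q4-1->q5 q5-0->q6 q5-1->q5 q6-0->q7 q6-1->q8 q7-0->q7 q7-1->q8 q8-0->q6 q8-1->q5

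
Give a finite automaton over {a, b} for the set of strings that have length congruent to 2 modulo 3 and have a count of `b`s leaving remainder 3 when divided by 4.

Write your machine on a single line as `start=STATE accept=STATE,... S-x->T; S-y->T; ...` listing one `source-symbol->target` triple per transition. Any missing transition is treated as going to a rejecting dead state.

Handle the two conditions separately and then intersect. One (3 states) tracks the input length modulo 3; the other (4 states) tracks the count of `b`s modulo 4. Each combined state is a pair, one component from each; accept when both components accept.
With 12 states:
          a    b  
>  q0     q1   q2 
   q1     q3   q4 
   q2     q4   q5 
   q3     q0   q6 
   q4     q6   q7 
   q5     q7   q8 
   q6     q2   q9 
   q7     q9  q10 
   q8    q10   q1 
   q9     q5  q11 
   q10   q11   q3 
 * q11    q8   q0 
(> = start, * = accepting)

start=q0; accept=q11; q0-a->q1; q0-b->q2; q1-a->q3; q1-b->q4; q2-a->q4; q2-b->q5; q3-a->q0; q3-b->q6; q4-a->q6; q4-b->q7; q5-a->q7; q5-b->q8; q6-a->q2; q6-b->q9; q7-a->q9; q7-b->q10; q8-a->q10; q8-b->q1; q9-a->q5; q9-b->q11; q10-a->q11; q10-b->q3; q11-a->q8; q11-b->q0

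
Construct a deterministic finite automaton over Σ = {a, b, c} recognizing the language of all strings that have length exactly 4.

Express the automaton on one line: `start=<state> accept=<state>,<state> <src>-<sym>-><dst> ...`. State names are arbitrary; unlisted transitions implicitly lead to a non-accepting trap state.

start=s0 accept=s4 s0-a->s1 s0-b->s1 s0-c->s1 s1-a->s2 s1-b->s2 s1-c->s2 s2-a->s3 s2-b->s3 s2-c->s3 s3-a->s4 s3-b->s4 s3-c->s4 s4-a->s5 s4-b->s5 s4-c->s5 s5-a->s5 s5-b->s5 s5-c->s5

Count input length up to 5: every symbol moves from s0 toward s5, which means 'more than 4' and absorbs. Accept from {s4}.
6 states suffice.
        a   b   c  
>  s0   s1  s1  s1 
   s1   s2  s2  s2 
   s2   s3  s3  s3 
   s3   s4  s4  s4 
 * s4   s5  s5  s5 
   s5   s5  s5  s5 
(> = start, * = accepting)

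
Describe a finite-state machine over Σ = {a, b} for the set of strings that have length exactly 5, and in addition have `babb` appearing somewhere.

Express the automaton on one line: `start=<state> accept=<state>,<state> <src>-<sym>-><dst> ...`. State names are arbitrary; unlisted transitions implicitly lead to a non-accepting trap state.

Run two small machines in parallel and take their product. The first has 7 states tracking the input length, saturating at 6; the second has 5 states tracking whether and how much of `babb` has been seen. A product state is a pair (one from each), accepting exactly when both do. Minimizing collapses redundant product states.
11 states suffice.
          a    b  
>  s0     s1   s2 
   s1     s3   s4 
   s2     s5   s4 
   s3     s3   s3 
   s4     s6   s3 
   s5     s3   s7 
   s6     s3   s8 
   s7     s3   s9 
   s8     s3  s10 
   s9    s10  s10 
 * s10    s3   s3 
(> = start, * = accepting)

start=s0 accept=s10 s0-a->s1 s0-b->s2 s1-a->s3 s1-b->s4 s2-a->s5 s2-b->s4 s3-a->s3 s3-b->s3 s4-a->s6 s4-b->s3 s5-a->s3 s5-b->s7 s6-a->s3 s6-b->s8 s7-a->s3 s7-b->s9 s8-a->s3 s8-b->s10 s9-a->s10 s9-b->s10 s10-a->s3 s10-b->s3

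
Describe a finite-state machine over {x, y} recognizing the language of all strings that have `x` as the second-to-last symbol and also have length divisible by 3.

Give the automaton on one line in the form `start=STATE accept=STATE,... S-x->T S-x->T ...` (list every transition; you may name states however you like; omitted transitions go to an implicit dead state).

Run two small machines in parallel and take their product. The first has 7 states tracking the last 2 symbols read; the second has 3 states tracking the input length modulo 3. A product state is a pair (one from each), accepting exactly when both do. Equivalent product states are then merged.
        x   y  
>  S0   S1  S1 
   S1   S2  S3 
   S2   S4  S4 
   S3   S0  S0 
 * S4   S1  S1 
(> = start, * = accepting)

start=S0 accept=S4 S0-x->S1 S0-y->S1 S1-x->S2 S1-y->S3 S2-x->S4 S2-y->S4 S3-x->S0 S3-y->S0 S4-x->S1 S4-y->S1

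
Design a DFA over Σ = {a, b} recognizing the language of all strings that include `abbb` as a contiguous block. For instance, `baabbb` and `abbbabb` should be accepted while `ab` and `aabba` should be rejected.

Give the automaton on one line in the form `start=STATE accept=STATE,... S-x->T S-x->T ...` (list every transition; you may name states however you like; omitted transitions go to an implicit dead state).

start=q0 accept=q4 q0-a->q1 q0-b->q0 q1-a->q1 q1-b->q2 q2-a->q1 q2-b->q3 q3-a->q1 q3-b->q4 q4-a->q4 q4-b->q4

Track how much of `abbb` has been matched so far: state q0 is no progress, q4 is the absorbing accept state reached once `abbb` has occurred. Intermediate states record partial matches; on a mismatch, fall back to the longest reusable overlap.
A 5-state machine:
        a   b  
>  q0   q1  q0 
   q1   q1  q2 
   q2   q1  q3 
   q3   q1  q4 
 * q4   q4  q4 
(> = start, * = accepting)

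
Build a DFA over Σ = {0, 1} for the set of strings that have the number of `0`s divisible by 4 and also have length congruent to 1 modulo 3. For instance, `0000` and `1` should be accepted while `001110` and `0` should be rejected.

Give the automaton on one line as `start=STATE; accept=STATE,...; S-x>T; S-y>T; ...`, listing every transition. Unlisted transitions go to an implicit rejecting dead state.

start=q0; accept=q2; q0-0>q1; q0-1>q2; q1-0>q3; q1-1>q4; q2-0>q4; q2-1>q5; q3-0>q6; q3-1>q7; q4-0>q7; q4-1>q8; q5-0>q8; q5-1>q0; q6-0>q2; q6-1>q9; q7-0>q9; q7-1>q10; q8-0>q10; q8-1>q1; q9-0>q5; q9-1>q11; q10-0>q11; q10-1>q3; q11-0>q0; q11-1>q6

Build one automaton per condition and run them in lockstep. One (4 states) tracks the count of `0`s modulo 4; the other (3 states) tracks the input length modulo 3. Each combined state is a pair, one component from each; accept when both components accept.
With 12 states:
          0    1  
>  q0     q1   q2 
   q1     q3   q4 
 * q2     q4   q5 
   q3     q6   q7 
   q4     q7   q8 
   q5     q8   q0 
   q6     q2   q9 
   q7     q9  q10 
   q8    q10   q1 
   q9     q5  q11 
   q10   q11   q3 
   q11    q0   q6 
(> = start, * = accepting)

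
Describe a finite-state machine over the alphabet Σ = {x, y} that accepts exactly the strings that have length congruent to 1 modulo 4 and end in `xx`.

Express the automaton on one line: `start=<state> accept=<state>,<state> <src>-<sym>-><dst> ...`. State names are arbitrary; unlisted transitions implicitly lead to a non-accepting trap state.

start=S0 accept=S5 S0-x->S1 S0-y->S1 S1-x->S2 S1-y->S2 S2-x->S3 S2-y->S3 S3-x->S4 S3-y->S0 S4-x->S5 S4-y->S1 S5-x->S2 S5-y->S2

Handle the two conditions separately and then intersect. The first has 4 states tracking the input length modulo 4; the second has 3 states tracking how much of the suffix `xx` has currently been matched. A product state is a pair (one from each), accepting exactly when both do. Equivalent product states are then merged.
A 6-state machine:
        x   y  
>  S0   S1  S1 
   S1   S2  S2 
   S2   S3  S3 
   S3   S4  S0 
   S4   S5  S1 
 * S5   S2  S2 
(> = start, * = accepting)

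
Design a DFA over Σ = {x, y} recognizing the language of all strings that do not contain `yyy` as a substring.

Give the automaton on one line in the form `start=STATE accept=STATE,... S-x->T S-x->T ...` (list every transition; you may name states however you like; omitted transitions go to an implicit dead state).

This is the complement of 'contains `yyy`'. Use the same substring-matching states — s0 through s3 holding how much of `yyy` has just been matched — but flip the accepting set: everything except the trap s3 accepts.
With 4 states:
        x   y  
>* s0   s0  s1 
 * s1   s0  s2 
 * s2   s0  s3 
   s3   s3  s3 
(> = start, * = accepting)

start=s0 accept=s0,s1,s2 s0-x->s0 s0-y->s1 s1-x->s0 s1-y->s2 s2-x->s0 s2-y->s3 s3-x->s3 s3-y->s3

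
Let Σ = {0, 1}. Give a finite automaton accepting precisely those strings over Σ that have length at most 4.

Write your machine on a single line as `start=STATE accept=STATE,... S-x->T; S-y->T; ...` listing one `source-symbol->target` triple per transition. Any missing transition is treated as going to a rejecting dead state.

start=A; accept=A,B,C,D,E; A-0->B; A-1->B; B-0->C; B-1->C; C-0->D; C-1->D; D-0->E; D-1->E; E-0->F; E-1->F; F-0->F; F-1->F

Count input length up to 5: every symbol moves from A toward F, which means 'more than 4' and absorbs. Accept from {A, B, C, D, E}.
With 6 states:
       0  1 
>* A   B  B 
 * B   C  C 
 * C   D  D 
 * D   E  E 
 * E   F  F 
   F   F  F 
(> = start, * = accepting)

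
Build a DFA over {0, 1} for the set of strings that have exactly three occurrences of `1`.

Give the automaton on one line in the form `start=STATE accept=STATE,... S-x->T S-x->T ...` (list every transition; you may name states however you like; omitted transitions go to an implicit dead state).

start=q0 accept=q3 q0-0->q0 q0-1->q1 q1-0->q1 q1-1->q2 q2-0->q2 q2-1->q3 q3-0->q3 q3-1->q4 q4-0->q4 q4-1->q4

Only the number of `1`s matters, and only up to 4. Make a chain q0 → q1 → q2 → q3 → q4 advanced by each `1` (with q4 absorbing); every other symbol self-loops. The accepting set is {q3}.
        0   1  
>  q0   q0  q1 
   q1   q1  q2 
   q2   q2  q3 
 * q3   q3  q4 
   q4   q4  q4 
(> = start, * = accepting)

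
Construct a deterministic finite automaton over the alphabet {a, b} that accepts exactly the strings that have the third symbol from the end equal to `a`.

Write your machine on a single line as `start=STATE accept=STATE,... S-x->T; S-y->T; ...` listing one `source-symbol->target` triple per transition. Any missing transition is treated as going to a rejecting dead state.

start=s0; accept=s7,s8,s9,s10; s0-a->s1; s0-b->s2; s1-a->s3; s1-b->s4; s2-a->s5; s2-b->s6; s3-a->s7; s3-b->s8; s4-a->s9; s4-b->s10; s5-a->s11; s5-b->s12; s6-a->s13; s6-b->s14; s7-a->s7; s7-b->s8; s8-a->s9; s8-b->s10; s9-a->s11; s9-b->s12; s10-a->s13; s10-b->s14; s11-a->s7; s11-b->s8; s12-a->s9; s12-b->s10; s13-a->s11; s13-b->s12; s14-a->s13; s14-b->s14

A DFA must remember the last 3 symbols (since which symbol is third-to-last isn't known until the input ends). Use one state per possible window of the last ≤3 symbols; accept from those whose window starts with `a`.
          a    b  
>  s0     s1   s2 
   s1     s3   s4 
   s2     s5   s6 
   s3     s7   s8 
   s4     s9  s10 
   s5    s11  s12 
   s6    s13  s14 
 * s7     s7   s8 
 * s8     s9  s10 
 * s9    s11  s12 
 * s10   s13  s14 
   s11    s7   s8 
   s12    s9  s10 
   s13   s11  s12 
   s14   s13  s14 
(> = start, * = accepting)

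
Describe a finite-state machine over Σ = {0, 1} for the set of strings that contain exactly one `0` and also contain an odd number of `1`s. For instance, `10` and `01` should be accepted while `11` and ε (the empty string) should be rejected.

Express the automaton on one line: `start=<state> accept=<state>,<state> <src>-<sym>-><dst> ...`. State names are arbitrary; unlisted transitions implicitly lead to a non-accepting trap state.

start=q0 accept=q4 q0-0->q1 q0-1->q2 q1-0->q3 q1-1->q4 q2-0->q4 q2-1->q0 q3-0->q3 q3-1->q5 q4-0->q5 q4-1->q1 q5-0->q5 q5-1->q3

Run two small machines in parallel and take their product. The first has 3 states tracking the count of `0`s, saturating at 2; the second has 2 states tracking the count of `1`s modulo 2. A product state is a pair (one from each), accepting exactly when both do.
6 states suffice.
        0   1  
>  q0   q1  q2 
   q1   q3  q4 
   q2   q4  q0 
   q3   q3  q5 
 * q4   q5  q1 
   q5   q5  q3 
(> = start, * = accepting)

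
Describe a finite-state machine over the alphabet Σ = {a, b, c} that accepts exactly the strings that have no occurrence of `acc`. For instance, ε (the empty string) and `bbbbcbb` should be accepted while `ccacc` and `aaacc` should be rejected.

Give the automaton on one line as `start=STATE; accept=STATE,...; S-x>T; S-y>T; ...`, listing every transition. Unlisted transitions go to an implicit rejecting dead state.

This is the complement of 'contains `acc`'. Use the same substring-matching states — s0 through s3 holding how much of `acc` has just been matched — but flip the accepting set: everything except the trap s3 accepts.
With 4 states:
        a   b   c  
>* s0   s1  s0  s0 
 * s1   s1  s0  s2 
 * s2   s1  s0  s3 
   s3   s3  s3  s3 
(> = start, * = accepting)

start=s0; accept=s0,s1,s2; s0-a>s1; s0-b>s0; s0-c>s0; s1-a>s1; s1-b>s0; s1-c>s2; s2-a>s1; s2-b>s0; s2-c>s3; s3-a>s3; s3-b>s3; s3-c>s3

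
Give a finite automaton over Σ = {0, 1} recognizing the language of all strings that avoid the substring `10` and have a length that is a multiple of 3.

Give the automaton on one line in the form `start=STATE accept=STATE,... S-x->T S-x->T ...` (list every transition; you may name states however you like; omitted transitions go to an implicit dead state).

start=A accept=A,G A-0->B A-1->C B-0->D B-1->E C-0->F C-1->E D-0->A D-1->G E-0->H E-1->G F-0->H F-1->H G-0->I G-1->C H-0->I H-1->I I-0->F I-1->F

Build one automaton per condition and run them in lockstep. The first has 3 states tracking partial matches of the forbidden pattern `10`; the second has 3 states tracking the input length modulo 3. A product state is a pair (one from each), accepting exactly when both do.
9 states suffice.
       0  1 
>* A   B  C 
   B   D  E 
   C   F  E 
   D   A  G 
   E   H  G 
   F   H  H 
 * G   I  C 
   H   I  I 
   I   F  F 
(> = start, * = accepting)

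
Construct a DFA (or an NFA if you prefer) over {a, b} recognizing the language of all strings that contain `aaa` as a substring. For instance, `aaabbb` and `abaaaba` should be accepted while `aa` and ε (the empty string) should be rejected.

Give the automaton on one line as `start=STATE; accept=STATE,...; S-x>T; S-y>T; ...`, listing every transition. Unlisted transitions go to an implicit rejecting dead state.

start=s0; accept=s3; s0-a>s1; s0-b>s0; s1-a>s2; s1-b>s0; s2-a>s3; s2-b>s0; s3-a>s3; s3-b>s3

Track how much of `aaa` has been matched so far: state s0 is no progress, s3 is the absorbing accept state reached once `aaa` has occurred. Intermediate states record partial matches; on a mismatch, fall back to the longest reusable overlap.
With 4 states:
        a   b  
>  s0   s1  s0 
   s1   s2  s0 
   s2   s3  s0 
 * s3   s3  s3 
(> = start, * = accepting)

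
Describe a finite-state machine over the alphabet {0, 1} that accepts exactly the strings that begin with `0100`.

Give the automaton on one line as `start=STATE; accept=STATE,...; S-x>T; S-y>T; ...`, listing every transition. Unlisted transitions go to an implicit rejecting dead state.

start=q0; accept=q4; q0-0>q1; q0-1>q5; q1-0>q5; q1-1>q2; q2-0>q3; q2-1>q5; q3-0>q4; q3-1>q5; q4-0>q4; q4-1>q4; q5-0>q5; q5-1>q5

Walk along `0100` while the input agrees: from q0 take `0` to q1, and so on. Any deviation drops to the rejecting sink q5. Once q4 is reached the prefix is confirmed and every continuation is accepted.
6 states suffice.
        0   1  
>  q0   q1  q5 
   q1   q5  q2 
   q2   q3  q5 
   q3   q4  q5 
 * q4   q4  q4 
   q5   q5  q5 
(> = start, * = accepting)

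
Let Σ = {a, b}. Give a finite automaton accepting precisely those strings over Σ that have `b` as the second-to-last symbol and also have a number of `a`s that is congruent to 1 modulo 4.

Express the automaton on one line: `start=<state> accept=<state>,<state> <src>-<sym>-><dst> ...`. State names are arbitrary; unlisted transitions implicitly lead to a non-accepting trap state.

start=q0 accept=q5,q7 q0-a->q1 q0-b->q2 q1-a->q3 q1-b->q4 q2-a->q5 q2-b->q2 q3-a->q6 q3-b->q3 q4-a->q3 q4-b->q7 q5-a->q3 q5-b->q4 q6-a->q0 q6-b->q6 q7-a->q3 q7-b->q7

Build one automaton per condition and run them in lockstep. One (7 states) tracks the last 2 symbols read; the other (4 states) tracks the count of `a`s modulo 4. Each combined state is a pair, one component from each; accept when both components accept. After merging equivalent states the machine shrinks.
An 8-state machine:
        a   b  
>  q0   q1  q2 
   q1   q3  q4 
   q2   q5  q2 
   q3   q6  q3 
   q4   q3  q7 
 * q5   q3  q4 
   q6   q0  q6 
 * q7   q3  q7 
(> = start, * = accepting)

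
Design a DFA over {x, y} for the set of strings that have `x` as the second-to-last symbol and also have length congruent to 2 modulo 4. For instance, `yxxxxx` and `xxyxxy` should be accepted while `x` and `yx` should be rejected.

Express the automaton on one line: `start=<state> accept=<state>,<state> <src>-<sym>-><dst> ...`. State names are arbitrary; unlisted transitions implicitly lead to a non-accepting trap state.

start=S0 accept=S3 S0-x->S1 S0-y->S2 S1-x->S3 S1-y->S3 S2-x->S4 S2-y->S4 S3-x->S5 S3-y->S5 S4-x->S5 S4-y->S5 S5-x->S0 S5-y->S0

Run two small machines in parallel and take their product. One (7 states) tracks the last 2 symbols read; the other (4 states) tracks the input length modulo 4. Each combined state is a pair, one component from each; accept when both components accept. Minimizing collapses redundant product states.
With 6 states:
        x   y  
>  S0   S1  S2 
   S1   S3  S3 
   S2   S4  S4 
 * S3   S5  S5 
   S4   S5  S5 
   S5   S0  S0 
(> = start, * = accepting)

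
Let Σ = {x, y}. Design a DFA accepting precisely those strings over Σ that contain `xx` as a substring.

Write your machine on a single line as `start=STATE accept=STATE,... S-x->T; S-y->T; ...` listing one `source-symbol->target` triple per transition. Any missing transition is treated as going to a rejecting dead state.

States s0..s1 record the length of the longest prefix of `xx` that matches the current input suffix. Reaching s2 means `xx` has been seen, and we stay there forever. Accept from s2.
3 states suffice.
        x   y  
>  s0   s1  s0 
   s1   s2  s0 
 * s2   s2  s2 
(> = start, * = accepting)

start=s0; accept=s2; s0-x->s1; s0-y->s0; s1-x->s2; s1-y->s0; s2-x->s2; s2-y->s2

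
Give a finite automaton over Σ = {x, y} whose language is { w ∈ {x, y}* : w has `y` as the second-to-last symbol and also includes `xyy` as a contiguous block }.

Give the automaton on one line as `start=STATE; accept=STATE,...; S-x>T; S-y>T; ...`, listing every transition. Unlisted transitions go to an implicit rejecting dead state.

start=S0; accept=S7,S8; S0-x>S1; S0-y>S2; S1-x>S3; S1-y>S4; S2-x>S5; S2-y>S6; S3-x>S3; S3-y>S4; S4-x>S5; S4-y>S7; S5-x>S3; S5-y>S4; S6-x>S5; S6-y>S6; S7-x>S8; S7-y>S7; S8-x>S9; S8-y>S10; S9-x>S9; S9-y>S10; S10-x>S8; S10-y>S7

Run two small machines in parallel and take their product. The first has 7 states tracking the last 2 symbols read; the second has 4 states tracking whether and how much of `xyy` has been seen. A product state is a pair (one from each), accepting exactly when both do.
An 11-state machine:
          x    y  
>  S0     S1   S2 
   S1     S3   S4 
   S2     S5   S6 
   S3     S3   S4 
   S4     S5   S7 
   S5     S3   S4 
   S6     S5   S6 
 * S7     S8   S7 
 * S8     S9  S10 
   S9     S9  S10 
   S10    S8   S7 
(> = start, * = accepting)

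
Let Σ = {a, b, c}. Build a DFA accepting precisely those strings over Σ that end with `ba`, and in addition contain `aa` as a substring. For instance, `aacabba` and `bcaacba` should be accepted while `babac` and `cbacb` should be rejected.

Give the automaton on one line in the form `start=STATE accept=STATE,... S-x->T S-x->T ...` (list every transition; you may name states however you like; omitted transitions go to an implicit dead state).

Build one automaton per condition and run them in lockstep. The first has 3 states tracking how much of the suffix `ba` has currently been matched; the second has 3 states tracking whether and how much of `aa` has been seen. A product state is a pair (one from each), accepting exactly when both do.
With 7 states:
        a   b   c  
>  s0   s1  s2  s0 
   s1   s3  s2  s0 
   s2   s4  s2  s0 
   s3   s3  s5  s3 
   s4   s3  s2  s0 
   s5   s6  s5  s3 
 * s6   s3  s5  s3 
(> = start, * = accepting)

start=s0 accept=s6 s0-a->s1 s0-b->s2 s0-c->s0 s1-a->s3 s1-b->s2 s1-c->s0 s2-a->s4 s2-b->s2 s2-c->s0 s3-a->s3 s3-b->s5 s3-c->s3 s4-a->s3 s4-b->s2 s4-c->s0 s5-a->s6 s5-b->s5 s5-c->s3 s6-a->s3 s6-b->s5 s6-c->s3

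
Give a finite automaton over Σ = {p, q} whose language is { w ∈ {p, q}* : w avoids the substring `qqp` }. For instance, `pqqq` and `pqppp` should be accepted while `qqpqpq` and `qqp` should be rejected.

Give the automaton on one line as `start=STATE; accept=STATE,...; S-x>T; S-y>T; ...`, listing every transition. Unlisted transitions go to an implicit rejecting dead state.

Track partial matches of the forbidden pattern `qqp`. State S3 is a dead state reached once `qqp` has occurred; every other state accepts. S0 means no part of `qqp` is currently matched.
A 4-state machine:
        p   q  
>* S0   S0  S1 
 * S1   S0  S2 
 * S2   S3  S2 
   S3   S3  S3 
(> = start, * = accepting)

start=S0; accept=S0,S1,S2; S0-p>S0; S0-q>S1; S1-p>S0; S1-q>S2; S2-p>S3; S2-q>S2; S3-p>S3; S3-q>S3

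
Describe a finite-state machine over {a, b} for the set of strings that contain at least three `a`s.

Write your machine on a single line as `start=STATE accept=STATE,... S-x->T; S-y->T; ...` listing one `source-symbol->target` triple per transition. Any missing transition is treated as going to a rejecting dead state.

Only the number of `a`s matters, and only up to 4. Make a chain q0 → q1 → q2 → q3 → q4 advanced by each `a` (with q4 absorbing); every other symbol self-loops. The accepting set is {q3, q4}.
With 5 states:
        a   b  
>  q0   q1  q0 
   q1   q2  q1 
   q2   q3  q2 
 * q3   q4  q3 
 * q4   q4  q4 
(> = start, * = accepting)

start=q0; accept=q3,q4; q0-a->q1; q0-b->q0; q1-a->q2; q1-b->q1; q2-a->q3; q2-b->q2; q3-a->q4; q3-b->q3; q4-a->q4; q4-b->q4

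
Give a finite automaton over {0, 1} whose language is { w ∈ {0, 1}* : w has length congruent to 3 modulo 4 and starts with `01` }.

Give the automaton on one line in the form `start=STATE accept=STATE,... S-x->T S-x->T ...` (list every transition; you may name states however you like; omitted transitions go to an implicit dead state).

start=q0 accept=q4 q0-0->q1 q0-1->q2 q1-0->q2 q1-1->q3 q2-0->q2 q2-1->q2 q3-0->q4 q3-1->q4 q4-0->q5 q4-1->q5 q5-0->q6 q5-1->q6 q6-0->q3 q6-1->q3

Run two small machines in parallel and take their product. The first has 4 states tracking the input length modulo 4; the second has 4 states tracking whether the input so far still matches the prefix `01`. A product state is a pair (one from each), accepting exactly when both do. After merging equivalent states the machine shrinks.
A 7-state machine:
        0   1  
>  q0   q1  q2 
   q1   q2  q3 
   q2   q2  q2 
   q3   q4  q4 
 * q4   q5  q5 
   q5   q6  q6 
   q6   q3  q3 
(> = start, * = accepting)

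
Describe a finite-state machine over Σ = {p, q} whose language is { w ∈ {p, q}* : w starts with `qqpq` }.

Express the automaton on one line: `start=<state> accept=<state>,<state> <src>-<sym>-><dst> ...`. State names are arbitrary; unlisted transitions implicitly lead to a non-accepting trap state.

start=S0 accept=S4 S0-p->S5 S0-q->S1 S1-p->S5 S1-q->S2 S2-p->S3 S2-q->S5 S3-p->S5 S3-q->S4 S4-p->S4 S4-q->S4 S5-p->S5 S5-q->S5

Walk along `qqpq` while the input agrees: from S0 take `q` to S1, and so on. Any deviation drops to the rejecting sink S5. Once S4 is reached the prefix is confirmed and every continuation is accepted.
        p   q  
>  S0   S5  S1 
   S1   S5  S2 
   S2   S3  S5 
   S3   S5  S4 
 * S4   S4  S4 
   S5   S5  S5 
(> = start, * = accepting)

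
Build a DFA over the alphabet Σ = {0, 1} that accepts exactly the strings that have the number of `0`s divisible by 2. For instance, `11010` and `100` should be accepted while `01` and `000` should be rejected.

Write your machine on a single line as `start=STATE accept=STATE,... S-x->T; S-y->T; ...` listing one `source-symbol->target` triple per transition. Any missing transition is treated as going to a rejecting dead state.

start=q0; accept=q0; q0-0->q1; q0-1->q0; q1-0->q0; q1-1->q1

The only thing that matters is how many `0`s have appeared, reduced mod 2. Use one state per residue: q0 for 0, …, q1 for 1. Reading `0` moves to the next residue; anything else stays put. q0 is accepting.
        0   1  
>* q0   q1  q0 
   q1   q0  q1 
(> = start, * = accepting)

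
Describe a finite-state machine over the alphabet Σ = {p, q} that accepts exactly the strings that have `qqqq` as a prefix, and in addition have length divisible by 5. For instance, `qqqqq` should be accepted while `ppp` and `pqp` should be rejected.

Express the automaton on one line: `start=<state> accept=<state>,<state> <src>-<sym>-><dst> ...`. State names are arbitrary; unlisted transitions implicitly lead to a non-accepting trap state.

start=A accept=G A-p->B A-q->C B-p->B B-q->B C-p->B C-q->D D-p->B D-q->E E-p->B E-q->F F-p->G F-q->G G-p->H G-q->H H-p->I H-q->I I-p->J I-q->J J-p->F J-q->F

Handle the two conditions separately and then intersect. The first has 6 states tracking whether the input so far still matches the prefix `qqqq`; the second has 5 states tracking the input length modulo 5. A product state is a pair (one from each), accepting exactly when both do. After merging equivalent states the machine shrinks.
       p  q 
>  A   B  C 
   B   B  B 
   C   B  D 
   D   B  E 
   E   B  F 
   F   G  G 
 * G   H  H 
   H   I  I 
   I   J  J 
   J   F  F 
(> = start, * = accepting)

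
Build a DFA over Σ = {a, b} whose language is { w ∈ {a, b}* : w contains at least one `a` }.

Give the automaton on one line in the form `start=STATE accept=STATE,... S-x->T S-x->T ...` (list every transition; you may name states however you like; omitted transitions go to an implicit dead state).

start=q0 accept=q1,q2 q0-a->q1 q0-b->q0 q1-a->q2 q1-b->q1 q2-a->q2 q2-b->q2

Count `a`s, saturating at 2: state q0 means no `a` yet, q1 means one `a` seen, q2 means more than one. Each `a` increments (capped at q2); other symbols loop. Accept from {q1, q2}.
3 states suffice.
        a   b  
>  q0   q1  q0 
 * q1   q2  q1 
 * q2   q2  q2 
(> = start, * = accepting)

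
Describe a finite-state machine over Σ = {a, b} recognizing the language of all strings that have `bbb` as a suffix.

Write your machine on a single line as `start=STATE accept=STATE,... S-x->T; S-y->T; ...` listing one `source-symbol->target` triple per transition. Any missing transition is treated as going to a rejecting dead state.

Remember how much of `bbb` the current input suffix matches. State q0 means no match yet; q1 means the last symbol is `b`; q2 means the last 2 symbols are `bb`; q3 means the last 3 symbols are `bbb`. Only q3 accepts. On a mismatch, fall back to the longest proper suffix that is still a prefix of `bbb`.
4 states suffice.
        a   b  
>  q0   q0  q1 
   q1   q0  q2 
   q2   q0  q3 
 * q3   q0  q3 
(> = start, * = accepting)

start=q0; accept=q3; q0-a->q0; q0-b->q1; q1-a->q0; q1-b->q2; q2-a->q0; q2-b->q3; q3-a->q0; q3-b->q3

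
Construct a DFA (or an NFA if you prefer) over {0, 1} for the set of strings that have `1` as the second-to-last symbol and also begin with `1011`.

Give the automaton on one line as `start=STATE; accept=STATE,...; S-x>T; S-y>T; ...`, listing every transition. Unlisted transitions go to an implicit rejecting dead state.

start=A; accept=J,K; A-0>B; A-1>C; B-0>D; B-1>E; C-0>F; C-1>G; D-0>D; D-1>E; E-0>H; E-1>G; F-0>D; F-1>I; G-0>H; G-1>G; H-0>D; H-1>E; I-0>H; I-1>J; J-0>K; J-1>J; K-0>L; K-1>M; L-0>L; L-1>M; M-0>K; M-1>J

Build one automaton per condition and run them in lockstep. One (7 states) tracks the last 2 symbols read; the other (6 states) tracks whether the input so far still matches the prefix `1011`. Each combined state is a pair, one component from each; accept when both components accept.
With 13 states:
       0  1 
>  A   B  C 
   B   D  E 
   C   F  G 
   D   D  E 
   E   H  G 
   F   D  I 
   G   H  G 
   H   D  E 
   I   H  J 
 * J   K  J 
 * K   L  M 
   L   L  M 
   M   K  J 
(> = start, * = accepting)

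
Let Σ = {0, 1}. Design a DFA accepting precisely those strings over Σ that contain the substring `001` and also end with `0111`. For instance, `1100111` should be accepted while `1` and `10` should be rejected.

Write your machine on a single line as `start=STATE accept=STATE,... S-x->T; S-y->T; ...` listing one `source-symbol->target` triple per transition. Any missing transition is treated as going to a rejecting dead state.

Handle the two conditions separately and then intersect. One (4 states) tracks whether and how much of `001` has been seen; the other (5 states) tracks how much of the suffix `0111` has currently been matched. Each combined state is a pair, one component from each; accept when both components accept. Equivalent product states are then merged.
With 7 states:
        0   1  
>  q0   q1  q0 
   q1   q2  q0 
   q2   q2  q3 
   q3   q2  q4 
   q4   q2  q5 
 * q5   q2  q6 
   q6   q2  q6 
(> = start, * = accepting)

start=q0; accept=q5; q0-0->q1; q0-1->q0; q1-0->q2; q1-1->q0; q2-0->q2; q2-1->q3; q3-0->q2; q3-1->q4; q4-0->q2; q4-1->q5; q5-0->q2; q5-1->q6; q6-0->q2; q6-1->q6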